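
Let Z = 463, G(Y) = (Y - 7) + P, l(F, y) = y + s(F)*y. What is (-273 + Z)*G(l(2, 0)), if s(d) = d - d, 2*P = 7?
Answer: -665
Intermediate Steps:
P = 7/2 (P = (½)*7 = 7/2 ≈ 3.5000)
s(d) = 0
l(F, y) = y (l(F, y) = y + 0*y = y + 0 = y)
G(Y) = -7/2 + Y (G(Y) = (Y - 7) + 7/2 = (-7 + Y) + 7/2 = -7/2 + Y)
(-273 + Z)*G(l(2, 0)) = (-273 + 463)*(-7/2 + 0) = 190*(-7/2) = -665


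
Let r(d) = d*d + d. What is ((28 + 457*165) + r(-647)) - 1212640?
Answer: -719245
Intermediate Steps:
r(d) = d + d² (r(d) = d² + d = d + d²)
((28 + 457*165) + r(-647)) - 1212640 = ((28 + 457*165) - 647*(1 - 647)) - 1212640 = ((28 + 75405) - 647*(-646)) - 1212640 = (75433 + 417962) - 1212640 = 493395 - 1212640 = -719245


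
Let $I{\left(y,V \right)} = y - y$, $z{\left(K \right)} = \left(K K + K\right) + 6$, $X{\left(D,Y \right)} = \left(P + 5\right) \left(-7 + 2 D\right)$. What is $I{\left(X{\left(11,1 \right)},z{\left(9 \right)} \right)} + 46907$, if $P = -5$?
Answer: $46907$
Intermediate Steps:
$X{\left(D,Y \right)} = 0$ ($X{\left(D,Y \right)} = \left(-5 + 5\right) \left(-7 + 2 D\right) = 0 \left(-7 + 2 D\right) = 0$)
$z{\left(K \right)} = 6 + K + K^{2}$ ($z{\left(K \right)} = \left(K^{2} + K\right) + 6 = \left(K + K^{2}\right) + 6 = 6 + K + K^{2}$)
$I{\left(y,V \right)} = 0$
$I{\left(X{\left(11,1 \right)},z{\left(9 \right)} \right)} + 46907 = 0 + 46907 = 46907$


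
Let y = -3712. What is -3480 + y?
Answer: -7192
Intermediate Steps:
-3480 + y = -3480 - 3712 = -7192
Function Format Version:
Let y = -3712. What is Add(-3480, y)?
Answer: -7192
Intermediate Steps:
Add(-3480, y) = Add(-3480, -3712) = -7192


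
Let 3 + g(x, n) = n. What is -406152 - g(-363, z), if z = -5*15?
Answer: -406074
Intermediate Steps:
z = -75
g(x, n) = -3 + n
-406152 - g(-363, z) = -406152 - (-3 - 75) = -406152 - 1*(-78) = -406152 + 78 = -406074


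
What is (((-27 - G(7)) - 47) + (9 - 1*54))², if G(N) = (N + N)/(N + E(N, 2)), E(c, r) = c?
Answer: 14400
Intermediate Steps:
G(N) = 1 (G(N) = (N + N)/(N + N) = (2*N)/((2*N)) = (2*N)*(1/(2*N)) = 1)
(((-27 - G(7)) - 47) + (9 - 1*54))² = (((-27 - 1*1) - 47) + (9 - 1*54))² = (((-27 - 1) - 47) + (9 - 54))² = ((-28 - 47) - 45)² = (-75 - 45)² = (-120)² = 14400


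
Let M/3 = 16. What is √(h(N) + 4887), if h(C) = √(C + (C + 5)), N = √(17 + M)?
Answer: √(4887 + √(5 + 2*√65)) ≈ 69.940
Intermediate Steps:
M = 48 (M = 3*16 = 48)
N = √65 (N = √(17 + 48) = √65 ≈ 8.0623)
h(C) = √(5 + 2*C) (h(C) = √(C + (5 + C)) = √(5 + 2*C))
√(h(N) + 4887) = √(√(5 + 2*√65) + 4887) = √(4887 + √(5 + 2*√65))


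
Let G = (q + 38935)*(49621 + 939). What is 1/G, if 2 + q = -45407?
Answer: -1/327325440 ≈ -3.0551e-9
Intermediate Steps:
q = -45409 (q = -2 - 45407 = -45409)
G = -327325440 (G = (-45409 + 38935)*(49621 + 939) = -6474*50560 = -327325440)
1/G = 1/(-327325440) = -1/327325440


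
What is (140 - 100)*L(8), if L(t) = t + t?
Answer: 640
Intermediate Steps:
L(t) = 2*t
(140 - 100)*L(8) = (140 - 100)*(2*8) = 40*16 = 640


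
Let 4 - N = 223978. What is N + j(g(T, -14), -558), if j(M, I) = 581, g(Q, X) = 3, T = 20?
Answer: -223393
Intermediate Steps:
N = -223974 (N = 4 - 1*223978 = 4 - 223978 = -223974)
N + j(g(T, -14), -558) = -223974 + 581 = -223393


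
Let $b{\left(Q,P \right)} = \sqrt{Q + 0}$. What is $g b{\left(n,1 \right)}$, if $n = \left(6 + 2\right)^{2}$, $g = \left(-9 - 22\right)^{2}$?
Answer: $7688$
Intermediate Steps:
$g = 961$ ($g = \left(-9 - 22\right)^{2} = \left(-31\right)^{2} = 961$)
$n = 64$ ($n = 8^{2} = 64$)
$b{\left(Q,P \right)} = \sqrt{Q}$
$g b{\left(n,1 \right)} = 961 \sqrt{64} = 961 \cdot 8 = 7688$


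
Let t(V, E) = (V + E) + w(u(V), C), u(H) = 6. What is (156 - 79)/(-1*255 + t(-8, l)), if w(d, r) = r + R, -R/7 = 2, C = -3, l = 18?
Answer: -77/262 ≈ -0.29389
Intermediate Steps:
R = -14 (R = -7*2 = -14)
w(d, r) = -14 + r (w(d, r) = r - 14 = -14 + r)
t(V, E) = -17 + E + V (t(V, E) = (V + E) + (-14 - 3) = (E + V) - 17 = -17 + E + V)
(156 - 79)/(-1*255 + t(-8, l)) = (156 - 79)/(-1*255 + (-17 + 18 - 8)) = 77/(-255 - 7) = 77/(-262) = 77*(-1/262) = -77/262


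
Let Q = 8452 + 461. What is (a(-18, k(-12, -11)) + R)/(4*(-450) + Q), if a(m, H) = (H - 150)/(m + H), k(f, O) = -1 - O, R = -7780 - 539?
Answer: -16603/14226 ≈ -1.1671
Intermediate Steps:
R = -8319
a(m, H) = (-150 + H)/(H + m)
Q = 8913
(a(-18, k(-12, -11)) + R)/(4*(-450) + Q) = ((-150 + (-1 - 1*(-11)))/((-1 - 1*(-11)) - 18) - 8319)/(4*(-450) + 8913) = ((-150 + (-1 + 11))/((-1 + 11) - 18) - 8319)/(-1800 + 8913) = ((-150 + 10)/(10 - 18) - 8319)/7113 = (-140/(-8) - 8319)*(1/7113) = (-1/8*(-140) - 8319)*(1/7113) = (35/2 - 8319)*(1/7113) = -16603/2*1/7113 = -16603/14226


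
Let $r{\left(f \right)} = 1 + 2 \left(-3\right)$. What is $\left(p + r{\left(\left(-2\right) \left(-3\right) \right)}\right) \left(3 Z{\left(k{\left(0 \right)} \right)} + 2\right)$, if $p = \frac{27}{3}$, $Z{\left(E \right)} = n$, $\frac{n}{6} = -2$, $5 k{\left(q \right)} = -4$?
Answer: $-136$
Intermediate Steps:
$k{\left(q \right)} = - \frac{4}{5}$ ($k{\left(q \right)} = \frac{1}{5} \left(-4\right) = - \frac{4}{5}$)
$n = -12$ ($n = 6 \left(-2\right) = -12$)
$Z{\left(E \right)} = -12$
$r{\left(f \right)} = -5$ ($r{\left(f \right)} = 1 - 6 = -5$)
$p = 9$ ($p = 27 \cdot \frac{1}{3} = 9$)
$\left(p + r{\left(\left(-2\right) \left(-3\right) \right)}\right) \left(3 Z{\left(k{\left(0 \right)} \right)} + 2\right) = \left(9 - 5\right) \left(3 \left(-12\right) + 2\right) = 4 \left(-36 + 2\right) = 4 \left(-34\right) = -136$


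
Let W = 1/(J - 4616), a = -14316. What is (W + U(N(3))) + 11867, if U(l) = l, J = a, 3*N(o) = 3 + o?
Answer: 224703907/18932 ≈ 11869.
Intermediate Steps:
N(o) = 1 + o/3 (N(o) = (3 + o)/3 = 1 + o/3)
J = -14316
W = -1/18932 (W = 1/(-14316 - 4616) = 1/(-18932) = -1/18932 ≈ -5.2821e-5)
(W + U(N(3))) + 11867 = (-1/18932 + (1 + (⅓)*3)) + 11867 = (-1/18932 + (1 + 1)) + 11867 = (-1/18932 + 2) + 11867 = 37863/18932 + 11867 = 224703907/18932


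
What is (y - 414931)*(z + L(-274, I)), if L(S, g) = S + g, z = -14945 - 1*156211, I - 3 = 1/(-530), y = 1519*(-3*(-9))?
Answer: 16986405048249/265 ≈ 6.4100e+10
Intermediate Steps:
y = 41013 (y = 1519*27 = 41013)
I = 1589/530 (I = 3 + 1/(-530) = 3 - 1/530 = 1589/530 ≈ 2.9981)
z = -171156 (z = -14945 - 156211 = -171156)
(y - 414931)*(z + L(-274, I)) = (41013 - 414931)*(-171156 + (-274 + 1589/530)) = -373918*(-171156 - 143631/530) = -373918*(-90856311/530) = 16986405048249/265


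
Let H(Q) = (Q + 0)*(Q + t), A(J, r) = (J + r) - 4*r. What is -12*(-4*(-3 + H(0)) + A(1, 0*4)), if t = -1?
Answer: -156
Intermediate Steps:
A(J, r) = J - 3*r
H(Q) = Q*(-1 + Q) (H(Q) = (Q + 0)*(Q - 1) = Q*(-1 + Q))
-12*(-4*(-3 + H(0)) + A(1, 0*4)) = -12*(-4*(-3 + 0*(-1 + 0)) + (1 - 0*4)) = -12*(-4*(-3 + 0*(-1)) + (1 - 3*0)) = -12*(-4*(-3 + 0) + (1 + 0)) = -12*(-4*(-3) + 1) = -12*(12 + 1) = -12*13 = -156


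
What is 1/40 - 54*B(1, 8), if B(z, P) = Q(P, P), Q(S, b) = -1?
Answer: 2161/40 ≈ 54.025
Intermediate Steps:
B(z, P) = -1
1/40 - 54*B(1, 8) = 1/40 - 54*(-1) = 1/40 + 54 = 2161/40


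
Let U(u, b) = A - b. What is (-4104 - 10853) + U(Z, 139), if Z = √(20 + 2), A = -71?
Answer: -15167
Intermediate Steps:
Z = √22 ≈ 4.6904
U(u, b) = -71 - b
(-4104 - 10853) + U(Z, 139) = (-4104 - 10853) + (-71 - 1*139) = -14957 + (-71 - 139) = -14957 - 210 = -15167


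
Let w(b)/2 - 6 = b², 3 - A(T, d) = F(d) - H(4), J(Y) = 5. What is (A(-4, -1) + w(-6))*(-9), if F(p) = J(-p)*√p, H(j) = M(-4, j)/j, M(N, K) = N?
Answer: -774 + 45*I ≈ -774.0 + 45.0*I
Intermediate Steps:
H(j) = -4/j
F(p) = 5*√p
A(T, d) = 2 - 5*√d (A(T, d) = 3 - (5*√d - (-4)/4) = 3 - (5*√d - 1*(-1)) = 3 - (5*√d + 1) = 3 - (1 + 5*√d) = 3 + (-1 - 5*√d) = 2 - 5*√d)
w(b) = 12 + 2*b²
(A(-4, -1) + w(-6))*(-9) = ((2 - 5*I) + (12 + 2*(-6)²))*(-9) = ((2 - 5*I) + (12 + 2*36))*(-9) = ((2 - 5*I) + (12 + 72))*(-9) = ((2 - 5*I) + 84)*(-9) = (86 - 5*I)*(-9) = -774 + 45*I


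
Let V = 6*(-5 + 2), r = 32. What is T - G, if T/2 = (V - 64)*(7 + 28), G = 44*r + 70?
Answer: -7218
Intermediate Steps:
V = -18 (V = 6*(-3) = -18)
G = 1478 (G = 44*32 + 70 = 1408 + 70 = 1478)
T = -5740 (T = 2*((-18 - 64)*(7 + 28)) = 2*(-82*35) = 2*(-2870) = -5740)
T - G = -5740 - 1*1478 = -5740 - 1478 = -7218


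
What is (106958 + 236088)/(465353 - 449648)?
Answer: 343046/15705 ≈ 21.843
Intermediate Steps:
(106958 + 236088)/(465353 - 449648) = 343046/15705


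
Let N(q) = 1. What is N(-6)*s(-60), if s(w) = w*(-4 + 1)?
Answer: 180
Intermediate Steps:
s(w) = -3*w (s(w) = w*(-3) = -3*w)
N(-6)*s(-60) = 1*(-3*(-60)) = 1*180 = 180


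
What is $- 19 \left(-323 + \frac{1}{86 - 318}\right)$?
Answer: $\frac{1423803}{232} \approx 6137.1$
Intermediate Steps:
$- 19 \left(-323 + \frac{1}{86 - 318}\right) = - 19 \left(-323 + \frac{1}{-232}\right) = - 19 \left(-323 - \frac{1}{232}\right) = \left(-19\right) \left(- \frac{74937}{232}\right) = \frac{1423803}{232}$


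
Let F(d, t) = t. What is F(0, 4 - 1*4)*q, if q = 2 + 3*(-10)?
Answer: 0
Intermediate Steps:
q = -28 (q = 2 - 30 = -28)
F(0, 4 - 1*4)*q = (4 - 1*4)*(-28) = (4 - 4)*(-28) = 0*(-28) = 0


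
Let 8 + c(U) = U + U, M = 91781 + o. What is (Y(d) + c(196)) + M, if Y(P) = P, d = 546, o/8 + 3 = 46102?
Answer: 461503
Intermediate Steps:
o = 368792 (o = -24 + 8*46102 = -24 + 368816 = 368792)
M = 460573 (M = 91781 + 368792 = 460573)
c(U) = -8 + 2*U (c(U) = -8 + (U + U) = -8 + 2*U)
(Y(d) + c(196)) + M = (546 + (-8 + 2*196)) + 460573 = (546 + (-8 + 392)) + 460573 = (546 + 384) + 460573 = 930 + 460573 = 461503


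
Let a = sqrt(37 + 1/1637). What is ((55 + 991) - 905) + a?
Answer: 141 + 3*sqrt(11017010)/1637 ≈ 147.08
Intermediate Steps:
a = 3*sqrt(11017010)/1637 (a = sqrt(37 + 1/1637) = sqrt(60570/1637) = 3*sqrt(11017010)/1637 ≈ 6.0828)
((55 + 991) - 905) + a = ((55 + 991) - 905) + 3*sqrt(11017010)/1637 = (1046 - 905) + 3*sqrt(11017010)/1637 = 141 + 3*sqrt(11017010)/1637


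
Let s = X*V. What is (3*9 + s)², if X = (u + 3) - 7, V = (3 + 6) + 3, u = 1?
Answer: 81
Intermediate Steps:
V = 12 (V = 9 + 3 = 12)
X = -3 (X = (1 + 3) - 7 = 4 - 7 = -3)
s = -36 (s = -3*12 = -36)
(3*9 + s)² = (3*9 - 36)² = (27 - 36)² = (-9)² = 81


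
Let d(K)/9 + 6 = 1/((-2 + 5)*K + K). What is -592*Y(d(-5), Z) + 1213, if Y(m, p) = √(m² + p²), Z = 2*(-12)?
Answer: 1213 - 444*√157369/5 ≈ -34014.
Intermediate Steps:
d(K) = -54 + 9/(4*K) (d(K) = -54 + 9/((-2 + 5)*K + K) = -54 + 9/(3*K + K) = -54 + 9/((4*K)) = -54 + 9*(1/(4*K)) = -54 + 9/(4*K))
Z = -24
-592*Y(d(-5), Z) + 1213 = -592*√((-54 + (9/4)/(-5))² + (-24)²) + 1213 = -592*√((-54 + (9/4)*(-⅕))² + 576) + 1213 = -592*√((-54 - 9/20)² + 576) + 1213 = -592*√((-1089/20)² + 576) + 1213 = -592*√(1185921/400 + 576) + 1213 = -444*√157369/5 + 1213 = 1213 - 444*√157369/5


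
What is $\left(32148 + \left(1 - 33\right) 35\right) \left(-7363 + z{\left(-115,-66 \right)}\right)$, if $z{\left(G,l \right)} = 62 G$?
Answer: $-449688804$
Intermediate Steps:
$\left(32148 + \left(1 - 33\right) 35\right) \left(-7363 + z{\left(-115,-66 \right)}\right) = \left(32148 + \left(1 - 33\right) 35\right) \left(-7363 + 62 \left(-115\right)\right) = \left(32148 - 1120\right) \left(-7363 - 7130\right) = \left(32148 - 1120\right) \left(-14493\right) = 31028 \left(-14493\right) = -449688804$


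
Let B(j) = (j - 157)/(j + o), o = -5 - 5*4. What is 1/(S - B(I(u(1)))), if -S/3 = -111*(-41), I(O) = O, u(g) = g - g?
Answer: -25/341482 ≈ -7.3210e-5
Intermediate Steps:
u(g) = 0
S = -13653 (S = -(-333)*(-41) = -3*4551 = -13653)
o = -25 (o = -5 - 20 = -25)
B(j) = (-157 + j)/(-25 + j) (B(j) = (j - 157)/(j - 25) = (-157 + j)/(-25 + j))
1/(S - B(I(u(1)))) = 1/(-13653 - (-157 + 0)/(-25 + 0)) = 1/(-13653 - (-157)/(-25)) = 1/(-13653 - (-1)*(-157)/25) = 1/(-13653 - 1*157/25) = 1/(-13653 - 157/25) = 1/(-341482/25) = -25/341482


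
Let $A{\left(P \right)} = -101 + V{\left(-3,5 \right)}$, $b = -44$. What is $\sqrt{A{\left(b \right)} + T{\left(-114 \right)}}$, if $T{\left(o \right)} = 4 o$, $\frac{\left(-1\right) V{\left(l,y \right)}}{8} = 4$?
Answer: $i \sqrt{589} \approx 24.269 i$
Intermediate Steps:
$V{\left(l,y \right)} = -32$ ($V{\left(l,y \right)} = \left(-8\right) 4 = -32$)
$A{\left(P \right)} = -133$ ($A{\left(P \right)} = -101 - 32 = -133$)
$\sqrt{A{\left(b \right)} + T{\left(-114 \right)}} = \sqrt{-133 + 4 \left(-114\right)} = \sqrt{-133 - 456} = \sqrt{-589} = i \sqrt{589}$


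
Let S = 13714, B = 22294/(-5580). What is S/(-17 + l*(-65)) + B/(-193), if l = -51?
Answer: 3710670193/887937030 ≈ 4.1790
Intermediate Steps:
B = -11147/2790 (B = 22294*(-1/5580) = -11147/2790 ≈ -3.9953)
S/(-17 + l*(-65)) + B/(-193) = 13714/(-17 - 51*(-65)) - 11147/2790/(-193) = 13714/(-17 + 3315) - 11147/2790*(-1/193) = 13714/3298 + 11147/538470 = 13714*(1/3298) + 11147/538470 = 6857/1649 + 11147/538470 = 3710670193/887937030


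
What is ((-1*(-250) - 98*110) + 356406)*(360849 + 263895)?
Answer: 216083955744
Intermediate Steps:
((-1*(-250) - 98*110) + 356406)*(360849 + 263895) = ((250 - 10780) + 356406)*624744 = (-10530 + 356406)*624744 = 345876*624744 = 216083955744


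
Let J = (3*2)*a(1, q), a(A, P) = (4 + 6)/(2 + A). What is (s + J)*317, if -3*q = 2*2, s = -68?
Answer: -15216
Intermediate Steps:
q = -4/3 (q = -2*2/3 = -1/3*4 = -4/3 ≈ -1.3333)
a(A, P) = 10/(2 + A)
J = 20 (J = (3*2)*(10/(2 + 1)) = 6*(10/3) = 20)
(s + J)*317 = (-68 + 20)*317 = -48*317 = -15216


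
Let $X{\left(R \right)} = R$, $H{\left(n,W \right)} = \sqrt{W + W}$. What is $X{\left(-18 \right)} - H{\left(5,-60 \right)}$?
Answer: $-18 - 2 i \sqrt{30} \approx -18.0 - 10.954 i$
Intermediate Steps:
$H{\left(n,W \right)} = \sqrt{2} \sqrt{W}$ ($H{\left(n,W \right)} = \sqrt{2 W} = \sqrt{2} \sqrt{W}$)
$X{\left(-18 \right)} - H{\left(5,-60 \right)} = -18 - \sqrt{2} \sqrt{-60} = -18 - \sqrt{2} \cdot 2 i \sqrt{15} = -18 - 2 i \sqrt{30}$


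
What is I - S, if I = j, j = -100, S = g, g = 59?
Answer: -159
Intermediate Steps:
S = 59
I = -100
I - S = -100 - 1*59 = -100 - 59 = -159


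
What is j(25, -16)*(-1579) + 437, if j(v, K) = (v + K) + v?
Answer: -53249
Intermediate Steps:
j(v, K) = K + 2*v (j(v, K) = (K + v) + v = K + 2*v)
j(25, -16)*(-1579) + 437 = (-16 + 2*25)*(-1579) + 437 = (-16 + 50)*(-1579) + 437 = 34*(-1579) + 437 = -53686 + 437 = -53249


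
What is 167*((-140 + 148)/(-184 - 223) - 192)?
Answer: -13051384/407 ≈ -32067.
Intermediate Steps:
167*((-140 + 148)/(-184 - 223) - 192) = 167*(8/(-407) - 192) = 167*(8*(-1/407) - 192) = 167*(-8/407 - 192) = 167*(-78152/407) = -13051384/407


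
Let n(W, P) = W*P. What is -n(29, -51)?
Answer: 1479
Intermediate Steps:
n(W, P) = P*W
-n(29, -51) = -(-51)*29 = -1*(-1479) = 1479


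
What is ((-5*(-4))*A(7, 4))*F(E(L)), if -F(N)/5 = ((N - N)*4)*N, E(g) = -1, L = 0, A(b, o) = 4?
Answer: 0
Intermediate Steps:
F(N) = 0 (F(N) = -5*(N - N)*4*N = -5*0*4*N = -0*N = -5*0 = 0)
((-5*(-4))*A(7, 4))*F(E(L)) = (-5*(-4)*4)*0 = (20*4)*0 = 80*0 = 0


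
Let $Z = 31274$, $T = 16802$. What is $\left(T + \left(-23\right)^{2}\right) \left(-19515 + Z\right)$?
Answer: $203795229$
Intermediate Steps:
$\left(T + \left(-23\right)^{2}\right) \left(-19515 + Z\right) = \left(16802 + \left(-23\right)^{2}\right) \left(-19515 + 31274\right) = \left(16802 + 529\right) 11759 = 17331 \cdot 11759 = 203795229$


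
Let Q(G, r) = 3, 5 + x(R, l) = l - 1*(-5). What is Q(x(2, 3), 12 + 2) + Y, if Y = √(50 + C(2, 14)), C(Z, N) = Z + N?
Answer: 3 + √66 ≈ 11.124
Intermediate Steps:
x(R, l) = l (x(R, l) = -5 + (l - 1*(-5)) = -5 + (l + 5) = -5 + (5 + l) = l)
C(Z, N) = N + Z
Y = √66 (Y = √(50 + (14 + 2)) = √(50 + 16) = √66 ≈ 8.1240)
Q(x(2, 3), 12 + 2) + Y = 3 + √66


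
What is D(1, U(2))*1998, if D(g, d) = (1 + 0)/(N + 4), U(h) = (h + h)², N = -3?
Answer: 1998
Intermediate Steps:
U(h) = 4*h² (U(h) = (2*h)² = 4*h²)
D(g, d) = 1 (D(g, d) = (1 + 0)/(-3 + 4) = 1/1 = 1*1 = 1)
D(1, U(2))*1998 = 1*1998 = 1998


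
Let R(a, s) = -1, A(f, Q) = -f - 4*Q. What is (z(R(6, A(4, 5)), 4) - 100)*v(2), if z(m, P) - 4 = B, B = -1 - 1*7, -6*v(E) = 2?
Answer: 104/3 ≈ 34.667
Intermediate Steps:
v(E) = -⅓ (v(E) = -⅙*2 = -⅓)
B = -8 (B = -1 - 7 = -8)
z(m, P) = -4 (z(m, P) = 4 - 8 = -4)
(z(R(6, A(4, 5)), 4) - 100)*v(2) = (-4 - 100)*(-⅓) = -104*(-⅓) = 104/3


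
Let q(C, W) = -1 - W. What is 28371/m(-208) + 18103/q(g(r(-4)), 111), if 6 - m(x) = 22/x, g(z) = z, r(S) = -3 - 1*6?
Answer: 318970003/71120 ≈ 4485.0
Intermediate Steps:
r(S) = -9 (r(S) = -3 - 6 = -9)
m(x) = 6 - 22/x
28371/m(-208) + 18103/q(g(r(-4)), 111) = 28371/(6 - 22/(-208)) + 18103/(-1 - 1*111) = 28371/(6 - 22*(-1/208)) + 18103/(-1 - 111) = 28371/(6 + 11/104) + 18103/(-112) = 28371/(635/104) + 18103*(-1/112) = 28371*(104/635) - 18103/112 = 2950584/635 - 18103/112 = 318970003/71120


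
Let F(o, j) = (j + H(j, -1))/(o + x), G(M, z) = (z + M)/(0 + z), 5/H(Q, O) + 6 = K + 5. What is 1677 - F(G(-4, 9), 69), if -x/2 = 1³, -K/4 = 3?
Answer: 291441/169 ≈ 1724.5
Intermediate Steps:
K = -12 (K = -4*3 = -12)
H(Q, O) = -5/13 (H(Q, O) = 5/(-6 + (-12 + 5)) = 5/(-6 - 7) = 5/(-13) = 5*(-1/13) = -5/13)
x = -2 (x = -2*1³ = -2*1 = -2)
G(M, z) = (M + z)/z
F(o, j) = (-5/13 + j)/(-2 + o) (F(o, j) = (j - 5/13)/(o - 2) = (-5/13 + j)/(-2 + o))
1677 - F(G(-4, 9), 69) = 1677 - (-5/13 + 69)/(-2 + (-4 + 9)/9) = 1677 - 892/((-2 + (⅑)*5)*13) = 1677 - 892/((-2 + 5/9)*13) = 1677 - 892/((-13/9)*13) = 1677 - (-9)*892/(13*13) = 1677 - 1*(-8028/169) = 1677 + 8028/169 = 291441/169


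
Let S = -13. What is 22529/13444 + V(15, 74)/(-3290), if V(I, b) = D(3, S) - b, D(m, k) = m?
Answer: 37537467/22115380 ≈ 1.6973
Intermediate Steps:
V(I, b) = 3 - b
22529/13444 + V(15, 74)/(-3290) = 22529/13444 + (3 - 1*74)/(-3290) = 22529*(1/13444) + (3 - 74)*(-1/3290) = 22529/13444 - 71*(-1/3290) = 22529/13444 + 71/3290 = 37537467/22115380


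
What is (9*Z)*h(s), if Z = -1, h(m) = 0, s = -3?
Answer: 0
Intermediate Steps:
(9*Z)*h(s) = (9*(-1))*0 = -9*0 = 0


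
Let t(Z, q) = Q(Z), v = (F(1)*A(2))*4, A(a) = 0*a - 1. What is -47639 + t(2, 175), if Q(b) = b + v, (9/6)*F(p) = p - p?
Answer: -47637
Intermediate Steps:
F(p) = 0 (F(p) = 2*(p - p)/3 = (⅔)*0 = 0)
A(a) = -1 (A(a) = 0 - 1 = -1)
v = 0 (v = (0*(-1))*4 = 0*4 = 0)
Q(b) = b (Q(b) = b + 0 = b)
t(Z, q) = Z
-47639 + t(2, 175) = -47639 + 2 = -47637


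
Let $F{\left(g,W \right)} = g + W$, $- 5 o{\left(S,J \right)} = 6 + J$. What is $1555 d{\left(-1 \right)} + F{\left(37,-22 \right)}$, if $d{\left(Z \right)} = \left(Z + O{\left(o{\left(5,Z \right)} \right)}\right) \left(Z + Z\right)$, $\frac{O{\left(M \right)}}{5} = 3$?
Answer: $-43525$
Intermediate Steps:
$o{\left(S,J \right)} = - \frac{6}{5} - \frac{J}{5}$ ($o{\left(S,J \right)} = - \frac{6 + J}{5} = - \frac{6}{5} - \frac{J}{5}$)
$O{\left(M \right)} = 15$ ($O{\left(M \right)} = 5 \cdot 3 = 15$)
$F{\left(g,W \right)} = W + g$
$d{\left(Z \right)} = 2 Z \left(15 + Z\right)$ ($d{\left(Z \right)} = \left(Z + 15\right) \left(Z + Z\right) = \left(15 + Z\right) 2 Z = 2 Z \left(15 + Z\right)$)
$1555 d{\left(-1 \right)} + F{\left(37,-22 \right)} = 1555 \cdot 2 \left(-1\right) \left(15 - 1\right) + \left(-22 + 37\right) = 1555 \cdot 2 \left(-1\right) 14 + 15 = 1555 \left(-28\right) + 15 = -43540 + 15 = -43525$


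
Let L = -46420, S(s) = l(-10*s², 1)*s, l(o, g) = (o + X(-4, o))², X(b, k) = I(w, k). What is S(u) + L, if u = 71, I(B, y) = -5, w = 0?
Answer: 180458681555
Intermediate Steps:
X(b, k) = -5
l(o, g) = (-5 + o)² (l(o, g) = (o - 5)² = (-5 + o)²)
S(s) = s*(-5 - 10*s²)² (S(s) = (-5 - 10*s²)²*s = s*(-5 - 10*s²)²)
S(u) + L = 25*71*(1 + 2*71²)² - 46420 = 25*71*(1 + 2*5041)² - 46420 = 25*71*(1 + 10082)² - 46420 = 25*71*10083² - 46420 = 25*71*101666889 - 46420 = 180458727975 - 46420 = 180458681555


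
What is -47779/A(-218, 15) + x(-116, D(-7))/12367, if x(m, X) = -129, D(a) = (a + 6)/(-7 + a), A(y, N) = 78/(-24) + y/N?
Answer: 35452835937/13195589 ≈ 2686.7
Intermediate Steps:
A(y, N) = -13/4 + y/N (A(y, N) = 78*(-1/24) + y/N = -13/4 + y/N)
D(a) = (6 + a)/(-7 + a)
-47779/A(-218, 15) + x(-116, D(-7))/12367 = -47779/(-13/4 - 218/15) - 129/12367 = -47779/(-1067/60) - 129/12367 = -47779*(-60/1067) - 129/12367 = 2866740/1067 - 129/12367 = 35452835937/13195589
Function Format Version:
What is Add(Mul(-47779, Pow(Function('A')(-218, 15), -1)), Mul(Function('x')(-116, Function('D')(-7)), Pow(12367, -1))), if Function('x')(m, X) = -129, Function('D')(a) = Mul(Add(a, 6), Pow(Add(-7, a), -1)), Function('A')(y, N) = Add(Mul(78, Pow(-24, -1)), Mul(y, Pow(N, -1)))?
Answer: Rational(35452835937, 13195589) ≈ 2686.7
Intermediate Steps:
Function('A')(y, N) = Add(Rational(-13, 4), Mul(y, Pow(N, -1))) (Function('A')(y, N) = Add(Mul(78, Rational(-1, 24)), Mul(y, Pow(N, -1))) = Add(Rational(-13, 4), Mul(y, Pow(N, -1))))
Function('D')(a) = Mul(Pow(Add(-7, a), -1), Add(6, a)) (Function('D')(a) = Mul(Add(6, a), Pow(Add(-7, a), -1)) = Mul(Pow(Add(-7, a), -1), Add(6, a)))
Add(Mul(-47779, Pow(Function('A')(-218, 15), -1)), Mul(Function('x')(-116, Function('D')(-7)), Pow(12367, -1))) = Add(Mul(-47779, Pow(Add(Rational(-13, 4), Mul(-218, Pow(15, -1))), -1)), Mul(-129, Pow(12367, -1))) = Add(Mul(-47779, Pow(Add(Rational(-13, 4), Mul(-218, Rational(1, 15))), -1)), Mul(-129, Rational(1, 12367))) = Add(Mul(-47779, Pow(Add(Rational(-13, 4), Rational(-218, 15)), -1)), Rational(-129, 12367)) = Add(Mul(-47779, Pow(Rational(-1067, 60), -1)), Rational(-129, 12367)) = Add(Mul(-47779, Rational(-60, 1067)), Rational(-129, 12367)) = Add(Rational(2866740, 1067), Rational(-129, 12367)) = Rational(35452835937, 13195589)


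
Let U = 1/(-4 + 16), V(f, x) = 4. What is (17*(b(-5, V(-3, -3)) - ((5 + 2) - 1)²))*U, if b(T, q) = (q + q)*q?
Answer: -17/3 ≈ -5.6667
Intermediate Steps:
U = 1/12 ≈ 0.083333
b(T, q) = 2*q² (b(T, q) = (2*q)*q = 2*q²)
(17*(b(-5, V(-3, -3)) - ((5 + 2) - 1)²))*U = (17*(2*4² - ((5 + 2) - 1)²))*(1/12) = (17*(2*16 - (7 - 1)²))*(1/12) = (17*(32 - 1*6²))*(1/12) = (17*(32 - 1*36))*(1/12) = (17*(32 - 36))*(1/12) = (17*(-4))*(1/12) = -68*1/12 = -17/3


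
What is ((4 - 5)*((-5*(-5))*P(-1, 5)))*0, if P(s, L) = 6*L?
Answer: 0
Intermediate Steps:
((4 - 5)*((-5*(-5))*P(-1, 5)))*0 = ((4 - 5)*((-5*(-5))*(6*5)))*0 = -25*30*0 = -1*750*0 = -750*0 = 0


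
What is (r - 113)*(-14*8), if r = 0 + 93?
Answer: 2240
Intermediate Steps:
r = 93
(r - 113)*(-14*8) = (93 - 113)*(-14*8) = -20*(-112) = 2240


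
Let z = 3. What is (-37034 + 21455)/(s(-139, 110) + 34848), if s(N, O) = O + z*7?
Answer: -15579/34979 ≈ -0.44538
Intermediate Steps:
s(N, O) = 21 + O (s(N, O) = O + 3*7 = O + 21 = 21 + O)
(-37034 + 21455)/(s(-139, 110) + 34848) = (-37034 + 21455)/((21 + 110) + 34848) = -15579/(131 + 34848) = -15579/34979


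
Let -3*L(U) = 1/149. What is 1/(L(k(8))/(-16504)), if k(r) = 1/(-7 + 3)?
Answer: 7377288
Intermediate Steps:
k(r) = -¼ (k(r) = 1/(-4) = -¼)
L(U) = -1/447 (L(U) = -1/(3*149) = -⅓*1/149 = -1/447)
1/(L(k(8))/(-16504)) = 1/(-1/447/(-16504)) = 1/(-1/447*(-1/16504)) = 1/(1/7377288) = 7377288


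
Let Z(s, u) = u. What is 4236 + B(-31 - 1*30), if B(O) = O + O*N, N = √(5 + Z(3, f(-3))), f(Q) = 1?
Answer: 4175 - 61*√6 ≈ 4025.6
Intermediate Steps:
N = √6 (N = √(5 + 1) = √6 ≈ 2.4495)
B(O) = O + O*√6
4236 + B(-31 - 1*30) = 4236 + (-31 - 1*30)*(1 + √6) = 4236 + (-31 - 30)*(1 + √6) = 4236 - 61*(1 + √6) = 4236 + (-61 - 61*√6) = 4175 - 61*√6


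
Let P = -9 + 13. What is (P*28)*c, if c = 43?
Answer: 4816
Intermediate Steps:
P = 4
(P*28)*c = (4*28)*43 = 112*43 = 4816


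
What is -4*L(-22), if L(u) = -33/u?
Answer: -6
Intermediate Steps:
-4*L(-22) = -(-132)/(-22) = -(-132)*(-1)/22 = -4*3/2 = -6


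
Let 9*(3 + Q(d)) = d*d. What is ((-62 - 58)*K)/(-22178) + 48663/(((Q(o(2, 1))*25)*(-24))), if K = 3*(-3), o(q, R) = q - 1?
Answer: 9562509/341200 ≈ 28.026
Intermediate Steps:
o(q, R) = -1 + q
K = -9
Q(d) = -3 + d²/9 (Q(d) = -3 + (d*d)/9 = -3 + d²/9)
((-62 - 58)*K)/(-22178) + 48663/(((Q(o(2, 1))*25)*(-24))) = ((-62 - 58)*(-9))/(-22178) + 48663/((((-3 + (-1 + 2)²/9)*25)*(-24))) = -120*(-9)*(-1/22178) + 48663/((((-3 + (⅑)*1²)*25)*(-24))) = 1080*(-1/22178) + 48663/((((-3 + (⅑)*1)*25)*(-24))) = -540/11089 + 48663/((((-3 + ⅑)*25)*(-24))) = -540/11089 + 48663/((-26/9*25*(-24))) = -540/11089 + 48663/((-650/9*(-24))) = -540/11089 + 48663/(5200/3) = -540/11089 + 48663*(3/5200) = -540/11089 + 145989/5200 = 9562509/341200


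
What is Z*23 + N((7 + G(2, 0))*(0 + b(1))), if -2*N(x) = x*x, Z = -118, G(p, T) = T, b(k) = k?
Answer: -5477/2 ≈ -2738.5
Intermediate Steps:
N(x) = -x**2/2 (N(x) = -x*x/2 = -x**2/2)
Z*23 + N((7 + G(2, 0))*(0 + b(1))) = -118*23 - (0 + 1)**2*(7 + 0)**2/2 = -2714 - (7*1)**2/2 = -2714 - 1/2*7**2 = -2714 - 1/2*49 = -2714 - 49/2 = -5477/2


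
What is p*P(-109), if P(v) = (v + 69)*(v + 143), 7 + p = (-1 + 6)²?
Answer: -24480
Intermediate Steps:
p = 18 (p = -7 + (-1 + 6)² = -7 + 5² = -7 + 25 = 18)
P(v) = (69 + v)*(143 + v)
p*P(-109) = 18*(9867 + (-109)² + 212*(-109)) = 18*(9867 + 11881 - 23108) = 18*(-1360) = -24480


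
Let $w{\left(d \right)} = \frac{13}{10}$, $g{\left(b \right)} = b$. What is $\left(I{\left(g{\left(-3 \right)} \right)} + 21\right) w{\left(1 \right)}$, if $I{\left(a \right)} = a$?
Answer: $\frac{117}{5} \approx 23.4$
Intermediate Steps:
$w{\left(d \right)} = \frac{13}{10}$ ($w{\left(d \right)} = 13 \cdot \frac{1}{10} = \frac{13}{10}$)
$\left(I{\left(g{\left(-3 \right)} \right)} + 21\right) w{\left(1 \right)} = \left(-3 + 21\right) \frac{13}{10} = 18 \cdot \frac{13}{10} = \frac{117}{5}$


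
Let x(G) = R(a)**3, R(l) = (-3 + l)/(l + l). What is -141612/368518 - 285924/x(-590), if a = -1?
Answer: -13171159191/368518 ≈ -35741.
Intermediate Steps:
R(l) = (-3 + l)/(2*l) (R(l) = (-3 + l)/((2*l)) = (-3 + l)*(1/(2*l)) = (-3 + l)/(2*l))
x(G) = 8 (x(G) = ((1/2)*(-3 - 1)/(-1))**3 = ((1/2)*(-1)*(-4))**3 = 2**3 = 8)
-141612/368518 - 285924/x(-590) = -141612/368518 - 285924/8 = -141612*1/368518 - 285924*1/8 = -70806/184259 - 71481/2 = -13171159191/368518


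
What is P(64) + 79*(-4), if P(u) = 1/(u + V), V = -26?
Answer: -12007/38 ≈ -315.97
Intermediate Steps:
P(u) = 1/(-26 + u) (P(u) = 1/(u - 26) = 1/(-26 + u))
P(64) + 79*(-4) = 1/(-26 + 64) + 79*(-4) = 1/38 - 316 = -12007/38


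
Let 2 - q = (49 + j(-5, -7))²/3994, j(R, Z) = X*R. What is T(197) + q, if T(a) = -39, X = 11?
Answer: -73907/1997 ≈ -37.009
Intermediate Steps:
j(R, Z) = 11*R
q = 3976/1997 (q = 2 - (49 + 11*(-5))²/3994 = 2 - (49 - 55)²/3994 = 2 - (-6)²/3994 = 2 - 36/3994 = 2 - 1*18/1997 = 2 - 18/1997 = 3976/1997 ≈ 1.9910)
T(197) + q = -39 + 3976/1997 = -73907/1997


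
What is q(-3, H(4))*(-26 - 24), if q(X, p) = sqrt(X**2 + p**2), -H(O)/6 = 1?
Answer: -150*sqrt(5) ≈ -335.41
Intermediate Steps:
H(O) = -6 (H(O) = -6*1 = -6)
q(-3, H(4))*(-26 - 24) = sqrt((-3)**2 + (-6)**2)*(-26 - 24) = sqrt(9 + 36)*(-50) = sqrt(45)*(-50) = (3*sqrt(5))*(-50) = -150*sqrt(5)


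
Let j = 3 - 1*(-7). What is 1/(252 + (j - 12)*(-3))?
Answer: 1/258 ≈ 0.0038760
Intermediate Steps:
j = 10 (j = 3 + 7 = 10)
1/(252 + (j - 12)*(-3)) = 1/(252 + (10 - 12)*(-3)) = 1/(252 - 2*(-3)) = 1/(252 + 6) = 1/258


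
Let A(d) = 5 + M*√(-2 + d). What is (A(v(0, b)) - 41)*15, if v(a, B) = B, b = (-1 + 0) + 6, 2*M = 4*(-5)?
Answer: -540 - 150*√3 ≈ -799.81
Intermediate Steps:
M = -10 (M = (4*(-5))/2 = (½)*(-20) = -10)
b = 5 (b = -1 + 6 = 5)
A(d) = 5 - 10*√(-2 + d)
(A(v(0, b)) - 41)*15 = ((5 - 10*√(-2 + 5)) - 41)*15 = ((5 - 10*√3) - 41)*15 = (-36 - 10*√3)*15 = -540 - 150*√3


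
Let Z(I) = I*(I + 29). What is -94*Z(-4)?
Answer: 9400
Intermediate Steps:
Z(I) = I*(29 + I)
-94*Z(-4) = -(-376)*(29 - 4) = -(-376)*25 = -94*(-100) = 9400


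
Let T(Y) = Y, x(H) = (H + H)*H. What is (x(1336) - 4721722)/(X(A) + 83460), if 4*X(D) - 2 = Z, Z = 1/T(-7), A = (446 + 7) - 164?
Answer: -2481080/179761 ≈ -13.802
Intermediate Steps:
x(H) = 2*H² (x(H) = (2*H)*H = 2*H²)
A = 289 (A = 453 - 164 = 289)
Z = -⅐ (Z = 1/(-7) = -⅐ ≈ -0.14286)
X(D) = 13/28 (X(D) = ½ + (¼)*(-⅐) = ½ - 1/28 = 13/28)
(x(1336) - 4721722)/(X(A) + 83460) = (2*1336² - 4721722)/(13/28 + 83460) = (2*1784896 - 4721722)/(2336893/28) = (3569792 - 4721722)*(28/2336893) = -1151930*28/2336893 = -2481080/179761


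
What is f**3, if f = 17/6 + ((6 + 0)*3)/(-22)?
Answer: 2352637/287496 ≈ 8.1832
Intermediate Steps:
f = 133/66 (f = 17*(1/6) + (6*3)*(-1/22) = 17/6 + 18*(-1/22) = 17/6 - 9/11 = 133/66 ≈ 2.0152)
f**3 = (133/66)**3 = 2352637/287496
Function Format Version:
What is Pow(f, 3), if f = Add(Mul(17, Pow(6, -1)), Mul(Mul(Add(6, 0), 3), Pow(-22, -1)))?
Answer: Rational(2352637, 287496) ≈ 8.1832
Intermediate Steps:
f = Rational(133, 66) (f = Add(Mul(17, Rational(1, 6)), Mul(Mul(6, 3), Rational(-1, 22))) = Add(Rational(17, 6), Mul(18, Rational(-1, 22))) = Add(Rational(17, 6), Rational(-9, 11)) = Rational(133, 66) ≈ 2.0152)
Pow(f, 3) = Pow(Rational(133, 66), 3) = Rational(2352637, 287496)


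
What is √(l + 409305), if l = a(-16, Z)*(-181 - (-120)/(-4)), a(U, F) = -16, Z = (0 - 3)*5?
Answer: √412681 ≈ 642.40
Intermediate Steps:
Z = -15 (Z = -3*5 = -15)
l = 3376 (l = -16*(-181 - (-120)/(-4)) = -16*(-181 - (-120)*(-1)/4) = -16*(-181 - 20*3/2) = -16*(-181 - 30) = -16*(-211) = 3376)
√(l + 409305) = √(3376 + 409305) = √412681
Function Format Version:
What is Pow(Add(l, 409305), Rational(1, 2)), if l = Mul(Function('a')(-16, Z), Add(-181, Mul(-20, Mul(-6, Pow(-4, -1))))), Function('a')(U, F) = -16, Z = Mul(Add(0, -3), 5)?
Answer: Pow(412681, Rational(1, 2)) ≈ 642.40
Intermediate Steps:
Z = -15 (Z = Mul(-3, 5) = -15)
l = 3376 (l = Mul(-16, Add(-181, Mul(-20, Mul(-6, Pow(-4, -1))))) = Mul(-16, Add(-181, Mul(-20, Mul(-6, Rational(-1, 4))))) = Mul(-16, Add(-181, Mul(-20, Rational(3, 2)))) = Mul(-16, Add(-181, -30)) = Mul(-16, -211) = 3376)
Pow(Add(l, 409305), Rational(1, 2)) = Pow(Add(3376, 409305), Rational(1, 2)) = Pow(412681, Rational(1, 2))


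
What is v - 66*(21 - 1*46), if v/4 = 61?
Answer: 1894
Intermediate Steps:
v = 244 (v = 4*61 = 244)
v - 66*(21 - 1*46) = 244 - 66*(21 - 1*46) = 244 - 66*(21 - 46) = 244 - 66*(-25) = 244 + 1650 = 1894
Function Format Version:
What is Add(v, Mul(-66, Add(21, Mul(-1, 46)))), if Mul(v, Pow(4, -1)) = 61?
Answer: 1894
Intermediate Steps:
v = 244 (v = Mul(4, 61) = 244)
Add(v, Mul(-66, Add(21, Mul(-1, 46)))) = Add(244, Mul(-66, Add(21, Mul(-1, 46)))) = Add(244, Mul(-66, Add(21, -46))) = Add(244, Mul(-66, -25)) = Add(244, 1650) = 1894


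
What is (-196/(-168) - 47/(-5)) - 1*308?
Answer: -8923/30 ≈ -297.43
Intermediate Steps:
(-196/(-168) - 47/(-5)) - 1*308 = (-196*(-1/168) - 47*(-⅕)) - 308 = (7/6 + 47/5) - 308 = 317/30 - 308 = -8923/30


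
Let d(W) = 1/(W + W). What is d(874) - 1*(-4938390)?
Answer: 8632305721/1748 ≈ 4.9384e+6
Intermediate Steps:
d(W) = 1/(2*W)
d(874) - 1*(-4938390) = (½)/874 - 1*(-4938390) = (½)*(1/874) + 4938390 = 1/1748 + 4938390 = 8632305721/1748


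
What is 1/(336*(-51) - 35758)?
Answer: -1/52894 ≈ -1.8906e-5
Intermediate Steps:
1/(336*(-51) - 35758) = 1/(-17136 - 35758) = 1/(-52894) = -1/52894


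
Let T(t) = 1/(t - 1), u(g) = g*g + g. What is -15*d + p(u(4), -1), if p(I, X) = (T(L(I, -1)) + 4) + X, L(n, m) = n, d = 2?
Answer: -512/19 ≈ -26.947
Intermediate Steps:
u(g) = g + g² (u(g) = g² + g = g + g²)
T(t) = 1/(-1 + t)
p(I, X) = 4 + X + 1/(-1 + I) (p(I, X) = (1/(-1 + I) + 4) + X = (4 + 1/(-1 + I)) + X = 4 + X + 1/(-1 + I))
-15*d + p(u(4), -1) = -15*2 + (1 + (-1 + 4*(1 + 4))*(4 - 1))/(-1 + 4*(1 + 4)) = -30 + (1 + (-1 + 4*5)*3)/(-1 + 4*5) = -30 + (1 + (-1 + 20)*3)/(-1 + 20) = -30 + (1 + 19*3)/19 = -30 + (1 + 57)/19 = -30 + (1/19)*58 = -30 + 58/19 = -512/19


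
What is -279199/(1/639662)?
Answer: -178592990738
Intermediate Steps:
-279199/(1/639662) = -279199/1/639662 = -279199*639662 = -1*178592990738 = -178592990738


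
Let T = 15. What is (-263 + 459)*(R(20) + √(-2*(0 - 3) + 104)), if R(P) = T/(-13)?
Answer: -2940/13 + 196*√110 ≈ 1829.5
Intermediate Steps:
R(P) = -15/13 (R(P) = 15/(-13) = 15*(-1/13) = -15/13)
(-263 + 459)*(R(20) + √(-2*(0 - 3) + 104)) = (-263 + 459)*(-15/13 + √(-2*(0 - 3) + 104)) = 196*(-15/13 + √(-2*(-3) + 104)) = 196*(-15/13 + √(6 + 104)) = 196*(-15/13 + √110) = -2940/13 + 196*√110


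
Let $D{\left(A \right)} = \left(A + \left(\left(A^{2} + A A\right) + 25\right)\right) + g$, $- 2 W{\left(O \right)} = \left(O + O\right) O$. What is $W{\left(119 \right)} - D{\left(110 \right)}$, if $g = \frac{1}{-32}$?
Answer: $- \frac{1231871}{32} \approx -38496.0$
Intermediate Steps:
$W{\left(O \right)} = - O^{2}$ ($W{\left(O \right)} = - \frac{\left(O + O\right) O}{2} = - \frac{2 O O}{2} = - \frac{2 O^{2}}{2} = - O^{2}$)
$g = - \frac{1}{32} \approx -0.03125$
$D{\left(A \right)} = \frac{799}{32} + A + 2 A^{2}$ ($D{\left(A \right)} = \left(A + \left(\left(A^{2} + A A\right) + 25\right)\right) - \frac{1}{32} = \left(A + \left(\left(A^{2} + A^{2}\right) + 25\right)\right) - \frac{1}{32} = \left(A + \left(2 A^{2} + 25\right)\right) - \frac{1}{32} = \left(A + \left(25 + 2 A^{2}\right)\right) - \frac{1}{32} = \left(25 + A + 2 A^{2}\right) - \frac{1}{32} = \frac{799}{32} + A + 2 A^{2}$)
$W{\left(119 \right)} - D{\left(110 \right)} = - 119^{2} - \left(\frac{799}{32} + 110 + 2 \cdot 110^{2}\right) = \left(-1\right) 14161 - \left(\frac{799}{32} + 110 + 2 \cdot 12100\right) = -14161 - \left(\frac{799}{32} + 110 + 24200\right) = -14161 - \frac{778719}{32} = - \frac{1231871}{32}$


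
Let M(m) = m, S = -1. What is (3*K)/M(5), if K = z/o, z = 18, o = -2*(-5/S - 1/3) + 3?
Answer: -162/95 ≈ -1.7053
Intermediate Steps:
o = -19/3 (o = -2*(-5/(-1) - 1/3) + 3 = -2*(-5*(-1) - 1*⅓) + 3 = -2*(5 - ⅓) + 3 = -2*14/3 + 3 = -28/3 + 3 = -19/3 ≈ -6.3333)
K = -54/19 (K = 18/(-19/3) = 18*(-3/19) = -54/19 ≈ -2.8421)
(3*K)/M(5) = (3*(-54/19))/5 = -162/19*⅕ = -162/95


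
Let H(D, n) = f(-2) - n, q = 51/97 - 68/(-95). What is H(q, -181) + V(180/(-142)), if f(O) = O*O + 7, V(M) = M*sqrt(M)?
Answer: 192 - 270*I*sqrt(710)/5041 ≈ 192.0 - 1.4272*I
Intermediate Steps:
V(M) = M**(3/2)
q = 11441/9215 (q = 51*(1/97) - 68*(-1/95) = 51/97 + 68/95 = 11441/9215 ≈ 1.2416)
f(O) = 7 + O**2 (f(O) = O**2 + 7 = 7 + O**2)
H(D, n) = 11 - n (H(D, n) = (7 + (-2)**2) - n = (7 + 4) - n = 11 - n)
H(q, -181) + V(180/(-142)) = (11 - 1*(-181)) + (180/(-142))**(3/2) = (11 + 181) + (180*(-1/142))**(3/2) = 192 + (-90/71)**(3/2) = 192 - 270*I*sqrt(710)/5041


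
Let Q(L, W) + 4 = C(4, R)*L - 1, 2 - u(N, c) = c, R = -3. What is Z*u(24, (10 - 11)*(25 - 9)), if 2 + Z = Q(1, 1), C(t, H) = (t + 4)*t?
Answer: 450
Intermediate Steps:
u(N, c) = 2 - c
C(t, H) = t*(4 + t) (C(t, H) = (4 + t)*t = t*(4 + t))
Q(L, W) = -5 + 32*L (Q(L, W) = -4 + ((4*(4 + 4))*L - 1) = -4 + ((4*8)*L - 1) = -4 + (32*L - 1) = -4 + (-1 + 32*L) = -5 + 32*L)
Z = 25 (Z = -2 + (-5 + 32*1) = -2 + (-5 + 32) = -2 + 27 = 25)
Z*u(24, (10 - 11)*(25 - 9)) = 25*(2 - (10 - 11)*(25 - 9)) = 25*(2 - (-1)*16) = 25*(2 - 1*(-16)) = 25*(2 + 16) = 25*18 = 450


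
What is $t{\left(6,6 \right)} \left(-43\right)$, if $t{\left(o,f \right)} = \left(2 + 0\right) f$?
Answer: $-516$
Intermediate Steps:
$t{\left(o,f \right)} = 2 f$
$t{\left(6,6 \right)} \left(-43\right) = 2 \cdot 6 \left(-43\right) = 12 \left(-43\right) = -516$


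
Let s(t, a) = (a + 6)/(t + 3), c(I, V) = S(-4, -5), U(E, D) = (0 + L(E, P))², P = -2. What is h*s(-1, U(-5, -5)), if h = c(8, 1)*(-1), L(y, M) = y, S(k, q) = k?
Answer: 62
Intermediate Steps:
U(E, D) = E² (U(E, D) = (0 + E)² = E²)
c(I, V) = -4
h = 4 (h = -4*(-1) = 4)
s(t, a) = (6 + a)/(3 + t)
h*s(-1, U(-5, -5)) = 4*((6 + (-5)²)/(3 - 1)) = 4*((6 + 25)/2) = 4*((½)*31) = 4*(31/2) = 62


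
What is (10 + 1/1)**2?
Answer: 121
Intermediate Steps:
(10 + 1/1)**2 = (10 + 1)**2 = 11**2 = 121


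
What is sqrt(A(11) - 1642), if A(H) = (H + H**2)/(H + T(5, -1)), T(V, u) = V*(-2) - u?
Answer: 2*I*sqrt(394) ≈ 39.699*I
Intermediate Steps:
T(V, u) = -u - 2*V (T(V, u) = -2*V - u = -u - 2*V)
A(H) = (H + H**2)/(-9 + H) (A(H) = (H + H**2)/(H + (-1*(-1) - 2*5)) = (H + H**2)/(H + (1 - 10)) = (H + H**2)/(H - 9) = (H + H**2)/(-9 + H))
sqrt(A(11) - 1642) = sqrt(11*(1 + 11)/(-9 + 11) - 1642) = sqrt(11*12/2 - 1642) = sqrt(11*(1/2)*12 - 1642) = sqrt(66 - 1642) = sqrt(-1576) = 2*I*sqrt(394)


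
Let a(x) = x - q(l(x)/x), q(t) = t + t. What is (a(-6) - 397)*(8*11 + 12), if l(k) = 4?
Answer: -120500/3 ≈ -40167.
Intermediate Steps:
q(t) = 2*t
a(x) = x - 8/x (a(x) = x - 2*4/x = x - 8/x)
(a(-6) - 397)*(8*11 + 12) = ((-6 - 8/(-6)) - 397)*(8*11 + 12) = ((-6 - 8*(-1/6)) - 397)*(88 + 12) = ((-6 + 4/3) - 397)*100 = (-14/3 - 397)*100 = -1205/3*100 = -120500/3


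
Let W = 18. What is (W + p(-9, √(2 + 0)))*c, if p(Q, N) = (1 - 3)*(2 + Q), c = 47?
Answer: 1504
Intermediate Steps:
p(Q, N) = -4 - 2*Q (p(Q, N) = -2*(2 + Q) = -4 - 2*Q)
(W + p(-9, √(2 + 0)))*c = (18 + (-4 - 2*(-9)))*47 = (18 + (-4 + 18))*47 = (18 + 14)*47 = 32*47 = 1504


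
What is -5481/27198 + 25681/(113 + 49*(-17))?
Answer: -39023231/1087920 ≈ -35.870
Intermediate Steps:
-5481/27198 + 25681/(113 + 49*(-17)) = -5481*1/27198 + 25681/(113 - 833) = -609/3022 + 25681/(-720) = -609/3022 + 25681*(-1/720) = -609/3022 - 25681/720 = -39023231/1087920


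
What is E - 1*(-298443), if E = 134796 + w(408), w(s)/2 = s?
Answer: 434055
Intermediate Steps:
w(s) = 2*s
E = 135612 (E = 134796 + 2*408 = 134796 + 816 = 135612)
E - 1*(-298443) = 135612 - 1*(-298443) = 135612 + 298443 = 434055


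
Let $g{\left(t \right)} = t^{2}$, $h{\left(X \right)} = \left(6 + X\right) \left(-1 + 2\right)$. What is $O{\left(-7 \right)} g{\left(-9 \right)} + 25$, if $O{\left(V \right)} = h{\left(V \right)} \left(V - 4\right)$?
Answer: $916$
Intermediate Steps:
$h{\left(X \right)} = 6 + X$ ($h{\left(X \right)} = \left(6 + X\right) 1 = 6 + X$)
$O{\left(V \right)} = \left(-4 + V\right) \left(6 + V\right)$ ($O{\left(V \right)} = \left(6 + V\right) \left(V - 4\right) = \left(6 + V\right) \left(-4 + V\right) = \left(-4 + V\right) \left(6 + V\right)$)
$O{\left(-7 \right)} g{\left(-9 \right)} + 25 = \left(-4 - 7\right) \left(6 - 7\right) \left(-9\right)^{2} + 25 = \left(-11\right) \left(-1\right) 81 + 25 = 11 \cdot 81 + 25 = 891 + 25 = 916$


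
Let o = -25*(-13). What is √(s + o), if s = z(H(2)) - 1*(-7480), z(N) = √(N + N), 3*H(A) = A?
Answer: √(70245 + 6*√3)/3 ≈ 88.352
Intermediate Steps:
H(A) = A/3
z(N) = √2*√N (z(N) = √(2*N) = √2*√N)
s = 7480 + 2*√3/3 (s = √2*√((⅓)*2) - 1*(-7480) = √2*√(⅔) + 7480 = √2*(√6/3) + 7480 = 2*√3/3 + 7480 = 7480 + 2*√3/3 ≈ 7481.2)
o = 325
√(s + o) = √((7480 + 2*√3/3) + 325) = √(7805 + 2*√3/3)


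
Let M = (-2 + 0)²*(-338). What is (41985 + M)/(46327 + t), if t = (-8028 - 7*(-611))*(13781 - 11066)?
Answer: -40633/10137638 ≈ -0.0040081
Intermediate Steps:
t = -10183965 (t = (-8028 + 4277)*2715 = -3751*2715 = -10183965)
M = -1352 (M = (-2)²*(-338) = 4*(-338) = -1352)
(41985 + M)/(46327 + t) = (41985 - 1352)/(46327 - 10183965) = 40633/(-10137638) = 40633*(-1/10137638) = -40633/10137638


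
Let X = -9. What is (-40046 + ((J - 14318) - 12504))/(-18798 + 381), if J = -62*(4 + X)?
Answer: 22186/6139 ≈ 3.6139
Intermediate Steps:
J = 310 (J = -62*(4 - 9) = -62*(-5) = 310)
(-40046 + ((J - 14318) - 12504))/(-18798 + 381) = (-40046 + ((310 - 14318) - 12504))/(-18798 + 381) = (-40046 + (-14008 - 12504))/(-18417) = (-40046 - 26512)*(-1/18417) = -66558*(-1/18417) = 22186/6139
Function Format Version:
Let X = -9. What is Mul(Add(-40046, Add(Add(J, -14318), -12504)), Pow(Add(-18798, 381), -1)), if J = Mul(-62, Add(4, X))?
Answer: Rational(22186, 6139) ≈ 3.6139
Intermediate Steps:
J = 310 (J = Mul(-62, Add(4, -9)) = Mul(-62, -5) = 310)
Mul(Add(-40046, Add(Add(J, -14318), -12504)), Pow(Add(-18798, 381), -1)) = Mul(Add(-40046, Add(Add(310, -14318), -12504)), Pow(Add(-18798, 381), -1)) = Mul(Add(-40046, Add(-14008, -12504)), Pow(-18417, -1)) = Mul(Add(-40046, -26512), Rational(-1, 18417)) = Mul(-66558, Rational(-1, 18417)) = Rational(22186, 6139)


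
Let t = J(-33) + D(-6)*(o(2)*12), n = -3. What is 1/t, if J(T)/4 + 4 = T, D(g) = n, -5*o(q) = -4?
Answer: -5/884 ≈ -0.0056561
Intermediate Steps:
o(q) = 4/5 (o(q) = -1/5*(-4) = 4/5)
D(g) = -3
J(T) = -16 + 4*T
t = -884/5 (t = (-16 + 4*(-33)) - 12*12/5 = (-16 - 132) - 3*48/5 = -148 - 144/5 = -884/5 ≈ -176.80)
1/t = 1/(-884/5) = -5/884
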